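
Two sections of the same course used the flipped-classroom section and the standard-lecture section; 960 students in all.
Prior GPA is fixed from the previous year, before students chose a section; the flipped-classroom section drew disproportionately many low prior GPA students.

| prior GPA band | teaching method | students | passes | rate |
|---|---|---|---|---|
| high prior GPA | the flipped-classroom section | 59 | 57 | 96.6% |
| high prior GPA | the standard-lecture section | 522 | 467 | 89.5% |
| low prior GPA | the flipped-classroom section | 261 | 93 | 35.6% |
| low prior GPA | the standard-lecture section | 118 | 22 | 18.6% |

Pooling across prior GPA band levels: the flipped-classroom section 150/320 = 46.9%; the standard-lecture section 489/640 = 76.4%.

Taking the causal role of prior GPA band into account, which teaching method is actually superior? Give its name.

the flipped-classroom section

Within every prior GPA band level the flipped-classroom section has the higher rate, yet pooled the standard-lecture section does — Simpson's reversal.
Prior GPA band differs across teaching methods for reasons unrelated to any effect of the teaching method itself, and it separately predicts the outcome — a classic confounder. We must compare within prior GPA band levels.
Within each level — high prior GPA: 96.6% vs 89.5%; low prior GPA: 35.6% vs 18.6% — the flipped-classroom section is higher every time.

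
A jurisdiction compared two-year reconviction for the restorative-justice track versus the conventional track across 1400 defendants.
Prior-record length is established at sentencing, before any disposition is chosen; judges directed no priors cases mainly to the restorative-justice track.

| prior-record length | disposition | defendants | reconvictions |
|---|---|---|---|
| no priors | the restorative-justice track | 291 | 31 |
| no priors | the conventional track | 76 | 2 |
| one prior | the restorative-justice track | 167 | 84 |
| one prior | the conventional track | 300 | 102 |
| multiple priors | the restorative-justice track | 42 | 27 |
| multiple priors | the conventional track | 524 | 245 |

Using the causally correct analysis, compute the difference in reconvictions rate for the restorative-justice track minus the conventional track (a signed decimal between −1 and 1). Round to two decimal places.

Prior-record length satisfies the back-door criterion: it is not a descendant of the disposition, and it blocks the spurious path from disposition to outcome. Adjusting for it (i.e., using the within-prior-record length rates) gives the causal effect.
Adjusting over the population distribution of prior-record length: 0.262·(0.107−0.026) + 0.334·(0.503−0.340) + 0.404·(0.643−0.468) = +0.146.

+0.15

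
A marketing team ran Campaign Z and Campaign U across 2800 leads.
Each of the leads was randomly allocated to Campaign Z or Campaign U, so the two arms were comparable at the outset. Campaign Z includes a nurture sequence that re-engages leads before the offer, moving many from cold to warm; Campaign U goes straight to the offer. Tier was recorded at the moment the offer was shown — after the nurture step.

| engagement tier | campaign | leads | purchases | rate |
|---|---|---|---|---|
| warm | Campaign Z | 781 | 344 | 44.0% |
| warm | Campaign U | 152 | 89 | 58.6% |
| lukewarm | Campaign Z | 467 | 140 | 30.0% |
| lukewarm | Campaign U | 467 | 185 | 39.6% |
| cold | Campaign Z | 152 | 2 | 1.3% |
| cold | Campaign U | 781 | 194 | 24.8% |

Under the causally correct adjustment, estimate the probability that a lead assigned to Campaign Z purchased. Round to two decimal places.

0.35

Campaign U is higher inside every engagement tier stratum but Campaign Z is higher in aggregate. Whether to stratify depends on how engagement tier relates to the campaign.
Engagement tier is recorded after the campaign and is itself shifted by it — it sits on the causal path from campaign to outcome. Conditioning on a mediator would strip out part of the effect we want; the pooled comparison gives the total causal effect.
So P(outcome | do(Campaign Z)) is just the pooled rate for Campaign Z: 486/1400 = 0.347.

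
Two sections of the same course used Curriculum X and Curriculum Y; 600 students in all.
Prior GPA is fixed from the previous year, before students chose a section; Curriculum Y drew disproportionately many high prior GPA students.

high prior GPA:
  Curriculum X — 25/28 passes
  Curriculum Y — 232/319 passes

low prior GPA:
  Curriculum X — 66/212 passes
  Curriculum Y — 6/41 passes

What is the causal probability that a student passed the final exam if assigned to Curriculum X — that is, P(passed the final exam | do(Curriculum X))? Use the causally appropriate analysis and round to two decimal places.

0.65

Since prior GPA band is a pre-existing factor (not a product of the teaching method) and it affects the outcome on its own, it is a confounder. The stratified rates, not the pooled rate, identify the causal effect.
Standardising Curriculum X to the population prior GPA band mix: 0.578·25/28 + 0.422·66/212 = 0.648.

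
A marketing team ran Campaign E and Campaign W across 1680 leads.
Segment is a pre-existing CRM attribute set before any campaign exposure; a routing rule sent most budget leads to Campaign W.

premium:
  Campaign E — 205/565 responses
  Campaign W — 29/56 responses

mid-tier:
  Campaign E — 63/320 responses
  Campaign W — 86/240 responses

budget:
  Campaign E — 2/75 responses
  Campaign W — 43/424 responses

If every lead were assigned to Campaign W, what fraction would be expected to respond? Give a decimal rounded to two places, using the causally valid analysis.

0.34

The stratified and pooled comparisons disagree (Campaign W wins within each customer segment; Campaign E wins overall), so the answer turns on the causal role of customer segment.
Customer segment differs across campaigns for reasons unrelated to any effect of the campaign itself, and it separately predicts the outcome — a classic confounder. We must compare within customer segment levels.
Standardising Campaign W to the population customer segment mix: 0.370·29/56 + 0.333·86/240 + 0.297·43/424 = 0.341.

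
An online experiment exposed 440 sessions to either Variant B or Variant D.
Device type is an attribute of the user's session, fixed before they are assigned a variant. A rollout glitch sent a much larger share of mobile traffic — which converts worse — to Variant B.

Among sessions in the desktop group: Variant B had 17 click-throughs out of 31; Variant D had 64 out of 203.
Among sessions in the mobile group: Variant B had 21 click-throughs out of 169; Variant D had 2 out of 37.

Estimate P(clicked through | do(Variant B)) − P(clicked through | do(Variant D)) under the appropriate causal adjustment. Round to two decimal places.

The imbalance in device type arose from how sessions were allocated, not from anything the variant did; and device type independently affects the outcome. The pooled gap is confounded — condition on device type.
Adjusting over the population distribution of device type: 0.532·(0.548−0.315) + 0.468·(0.124−0.054) = +0.157.

+0.16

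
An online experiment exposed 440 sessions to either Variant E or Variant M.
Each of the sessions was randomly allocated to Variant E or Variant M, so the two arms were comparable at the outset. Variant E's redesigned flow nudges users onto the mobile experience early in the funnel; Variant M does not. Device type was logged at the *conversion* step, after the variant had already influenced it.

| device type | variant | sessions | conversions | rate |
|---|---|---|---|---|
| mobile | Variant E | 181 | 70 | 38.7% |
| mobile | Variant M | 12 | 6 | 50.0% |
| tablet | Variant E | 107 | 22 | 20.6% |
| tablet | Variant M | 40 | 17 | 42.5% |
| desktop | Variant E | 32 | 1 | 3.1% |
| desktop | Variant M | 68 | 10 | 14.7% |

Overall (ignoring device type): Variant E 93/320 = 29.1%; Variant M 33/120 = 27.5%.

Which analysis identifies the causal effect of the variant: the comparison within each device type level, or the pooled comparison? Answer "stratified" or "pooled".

pooled

Because the variant influences device type, device type is a post-treatment mediator, not a confounder. Stratifying on it would bias the estimate; the causal effect is the crude pooled difference.
Pooled: Variant E 29.1% vs Variant M 27.5%; Variant E is higher overall.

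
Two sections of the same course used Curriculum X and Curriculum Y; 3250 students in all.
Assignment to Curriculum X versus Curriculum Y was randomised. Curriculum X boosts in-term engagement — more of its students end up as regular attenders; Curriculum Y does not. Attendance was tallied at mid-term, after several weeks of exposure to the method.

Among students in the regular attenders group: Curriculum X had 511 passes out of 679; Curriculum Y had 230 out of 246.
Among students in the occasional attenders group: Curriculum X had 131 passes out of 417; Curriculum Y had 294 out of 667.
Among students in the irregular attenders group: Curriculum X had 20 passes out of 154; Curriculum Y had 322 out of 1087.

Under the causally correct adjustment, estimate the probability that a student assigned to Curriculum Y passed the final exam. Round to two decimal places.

Stratifying would compare teaching methods among students the teaching methods themselves sorted into mid-term attendance groups — a form of selection on an intermediate. The unconditioned pooled rates give the total causal effect.
So P(outcome | do(Curriculum Y)) is just the pooled rate for Curriculum Y: 846/2000 = 0.423.

0.42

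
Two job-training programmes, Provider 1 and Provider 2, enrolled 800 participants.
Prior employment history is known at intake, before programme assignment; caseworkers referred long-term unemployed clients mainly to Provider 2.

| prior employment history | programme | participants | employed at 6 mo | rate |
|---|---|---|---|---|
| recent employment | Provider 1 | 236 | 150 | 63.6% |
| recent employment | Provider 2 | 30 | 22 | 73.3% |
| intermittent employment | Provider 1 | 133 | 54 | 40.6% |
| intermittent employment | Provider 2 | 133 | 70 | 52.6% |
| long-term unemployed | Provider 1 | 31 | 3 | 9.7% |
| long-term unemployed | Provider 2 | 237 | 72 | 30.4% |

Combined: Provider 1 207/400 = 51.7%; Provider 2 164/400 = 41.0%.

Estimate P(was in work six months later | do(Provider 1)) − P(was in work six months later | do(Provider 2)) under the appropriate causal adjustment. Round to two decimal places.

Within every prior employment history level Provider 2 has the higher rate, yet pooled Provider 1 does — Simpson's reversal.
Since prior employment history is a pre-existing factor (not a product of the programme) and it affects the outcome on its own, it is a confounder. The stratified rates, not the pooled rate, identify the causal effect.
Adjusting over the population distribution of prior employment history: 0.333·(0.636−0.733) + 0.333·(0.406−0.526) + 0.335·(0.097−0.304) = -0.142.

-0.14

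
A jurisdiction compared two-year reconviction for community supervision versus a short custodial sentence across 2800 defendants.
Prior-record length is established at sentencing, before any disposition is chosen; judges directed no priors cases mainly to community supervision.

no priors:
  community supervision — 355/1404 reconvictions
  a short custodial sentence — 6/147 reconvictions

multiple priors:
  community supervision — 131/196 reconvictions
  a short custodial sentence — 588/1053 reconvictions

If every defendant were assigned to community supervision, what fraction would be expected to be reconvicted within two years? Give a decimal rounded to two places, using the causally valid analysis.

0.44

The prior-record length-specific comparison favours a short custodial sentence throughout, but the pooled figures favour community supervision. The question is whether to condition on prior-record length.
Prior-record length differs across dispositions for reasons unrelated to any effect of the disposition itself, and it separately predicts the outcome — a classic confounder. We must compare within prior-record length levels.
Standardising community supervision to the population prior-record length mix: 0.554·355/1404 + 0.446·131/196 = 0.438.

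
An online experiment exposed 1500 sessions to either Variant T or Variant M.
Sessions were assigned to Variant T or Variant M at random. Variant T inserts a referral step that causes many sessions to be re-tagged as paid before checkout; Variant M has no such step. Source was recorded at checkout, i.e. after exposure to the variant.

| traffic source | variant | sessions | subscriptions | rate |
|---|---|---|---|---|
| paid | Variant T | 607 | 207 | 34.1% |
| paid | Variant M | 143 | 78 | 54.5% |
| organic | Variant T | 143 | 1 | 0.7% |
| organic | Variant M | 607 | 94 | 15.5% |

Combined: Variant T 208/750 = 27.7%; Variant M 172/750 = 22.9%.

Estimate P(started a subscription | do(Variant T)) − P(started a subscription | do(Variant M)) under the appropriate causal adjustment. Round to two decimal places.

+0.05

The stratified and pooled comparisons disagree (Variant M wins within each traffic source; Variant T wins overall), so the answer turns on the causal role of traffic source.
Traffic source is recorded after the variant and is itself shifted by it — it sits on the causal path from variant to outcome. Conditioning on a mediator would strip out part of the effect we want; the pooled comparison gives the total causal effect.
The causal difference is the pooled difference: 0.277 − 0.229 = +0.048.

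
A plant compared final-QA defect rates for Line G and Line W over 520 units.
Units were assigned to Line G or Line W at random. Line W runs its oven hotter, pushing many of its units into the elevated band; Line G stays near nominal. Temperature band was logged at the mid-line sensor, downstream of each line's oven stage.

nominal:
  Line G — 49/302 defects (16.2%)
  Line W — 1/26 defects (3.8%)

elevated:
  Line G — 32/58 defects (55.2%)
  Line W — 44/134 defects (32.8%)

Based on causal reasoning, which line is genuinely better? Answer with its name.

Line G

Line W is lower inside every in-process temperature band stratum but Line G is lower in aggregate. Whether to stratify depends on how in-process temperature band relates to the line.
In-process temperature band lies on the pathway line → in-process temperature band → outcome, so adjusting for it blocks the indirect effect. For the total causal effect of line, use the unadjusted pooled rates.
Pooled: Line G 22.5% vs Line W 28.1%; Line G is lower overall.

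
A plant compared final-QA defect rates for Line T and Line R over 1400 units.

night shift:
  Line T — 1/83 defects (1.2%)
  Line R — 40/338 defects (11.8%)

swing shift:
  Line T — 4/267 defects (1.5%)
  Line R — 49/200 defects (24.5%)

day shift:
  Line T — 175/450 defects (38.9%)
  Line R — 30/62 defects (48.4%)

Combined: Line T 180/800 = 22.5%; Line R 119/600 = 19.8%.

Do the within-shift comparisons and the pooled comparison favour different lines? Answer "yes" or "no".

Within each shift level (night shift 1.2% vs 11.8%; swing shift 1.5% vs 24.5%; day shift 38.9% vs 48.4%), Line T has the lower rate every time. Pooled: 22.5% vs 19.8% — Line R has the lower rate overall. The two comparisons disagree.

yes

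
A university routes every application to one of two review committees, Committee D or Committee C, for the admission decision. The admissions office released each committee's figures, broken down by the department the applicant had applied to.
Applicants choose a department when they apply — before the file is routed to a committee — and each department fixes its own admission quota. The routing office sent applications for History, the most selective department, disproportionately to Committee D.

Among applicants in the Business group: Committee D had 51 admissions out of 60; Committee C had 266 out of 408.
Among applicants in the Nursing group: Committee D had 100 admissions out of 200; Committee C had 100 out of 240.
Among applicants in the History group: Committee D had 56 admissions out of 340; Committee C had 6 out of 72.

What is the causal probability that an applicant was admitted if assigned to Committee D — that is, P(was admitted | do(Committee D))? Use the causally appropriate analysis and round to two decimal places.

0.52

Nothing the review committee does changes department; the imbalance is an allocation artefact. With department also predicting the outcome, the pooled figure is confounded, and the within-stratum comparison is the causal one.
Standardising Committee D to the population department mix: 0.355·51/60 + 0.333·100/200 + 0.312·56/340 = 0.519.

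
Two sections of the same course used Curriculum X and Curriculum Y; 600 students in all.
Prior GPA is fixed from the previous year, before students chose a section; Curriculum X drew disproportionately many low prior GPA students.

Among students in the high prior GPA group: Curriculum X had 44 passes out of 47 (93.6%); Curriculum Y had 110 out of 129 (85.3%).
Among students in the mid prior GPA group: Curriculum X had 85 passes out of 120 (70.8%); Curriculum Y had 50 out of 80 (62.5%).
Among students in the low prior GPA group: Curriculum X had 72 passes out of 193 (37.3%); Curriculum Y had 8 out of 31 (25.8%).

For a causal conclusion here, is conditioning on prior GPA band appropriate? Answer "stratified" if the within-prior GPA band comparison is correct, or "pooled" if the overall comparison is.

stratified

Here prior GPA band is a common cause — it drives both which teaching method a case falls under and the outcome. The crude comparison mixes populations; the stratum-specific rates are the causally relevant ones.
Within each level — high prior GPA: 93.6% vs 85.3%; mid prior GPA: 70.8% vs 62.5%; low prior GPA: 37.3% vs 25.8% — Curriculum X is higher every time.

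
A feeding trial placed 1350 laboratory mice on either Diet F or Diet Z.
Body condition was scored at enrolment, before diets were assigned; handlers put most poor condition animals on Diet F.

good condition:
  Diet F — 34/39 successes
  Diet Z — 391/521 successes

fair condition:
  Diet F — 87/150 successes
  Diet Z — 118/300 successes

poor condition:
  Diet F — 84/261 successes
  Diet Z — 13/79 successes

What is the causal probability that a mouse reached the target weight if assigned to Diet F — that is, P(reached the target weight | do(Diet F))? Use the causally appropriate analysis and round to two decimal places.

The stratified and pooled comparisons disagree (Diet F wins within each starting body condition; Diet Z wins overall), so the answer turns on the causal role of starting body condition.
The imbalance in starting body condition arose from how laboratory mice were allocated, not from anything the diet did; and starting body condition independently affects the outcome. The pooled gap is confounded — condition on starting body condition.
Standardising Diet F to the population starting body condition mix: 0.415·34/39 + 0.333·87/150 + 0.252·84/261 = 0.636.

0.64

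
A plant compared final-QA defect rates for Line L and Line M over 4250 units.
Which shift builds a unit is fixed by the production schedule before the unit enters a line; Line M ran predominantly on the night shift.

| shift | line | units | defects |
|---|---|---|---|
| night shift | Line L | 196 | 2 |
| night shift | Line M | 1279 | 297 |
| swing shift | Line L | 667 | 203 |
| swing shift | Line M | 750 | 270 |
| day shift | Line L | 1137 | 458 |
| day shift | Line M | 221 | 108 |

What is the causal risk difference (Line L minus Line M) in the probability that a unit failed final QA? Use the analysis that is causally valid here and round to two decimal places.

-0.12

The stratified and pooled comparisons disagree (Line L wins within each shift; Line M wins overall), so the answer turns on the causal role of shift.
Since shift is a pre-existing factor (not a product of the line) and it affects the outcome on its own, it is a confounder. The stratified rates, not the pooled rate, identify the causal effect.
Adjusting over the population distribution of shift: 0.347·(0.010−0.232) + 0.333·(0.304−0.360) + 0.320·(0.403−0.489) = -0.123.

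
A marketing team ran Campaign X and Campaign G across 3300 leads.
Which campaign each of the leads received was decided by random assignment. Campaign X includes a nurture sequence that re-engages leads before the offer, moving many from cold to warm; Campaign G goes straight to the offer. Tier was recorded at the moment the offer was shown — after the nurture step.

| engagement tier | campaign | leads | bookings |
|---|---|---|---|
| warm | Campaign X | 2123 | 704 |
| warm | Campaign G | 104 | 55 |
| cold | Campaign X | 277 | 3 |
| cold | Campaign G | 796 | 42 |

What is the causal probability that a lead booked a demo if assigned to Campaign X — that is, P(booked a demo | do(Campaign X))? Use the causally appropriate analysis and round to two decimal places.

The distribution of engagement tier is itself part of what the campaign does — it is an intermediate outcome. Holding it fixed would remove that part of the effect; the total effect is the pooled difference.
So P(outcome | do(Campaign X)) is just the pooled rate for Campaign X: 707/2400 = 0.295.

0.29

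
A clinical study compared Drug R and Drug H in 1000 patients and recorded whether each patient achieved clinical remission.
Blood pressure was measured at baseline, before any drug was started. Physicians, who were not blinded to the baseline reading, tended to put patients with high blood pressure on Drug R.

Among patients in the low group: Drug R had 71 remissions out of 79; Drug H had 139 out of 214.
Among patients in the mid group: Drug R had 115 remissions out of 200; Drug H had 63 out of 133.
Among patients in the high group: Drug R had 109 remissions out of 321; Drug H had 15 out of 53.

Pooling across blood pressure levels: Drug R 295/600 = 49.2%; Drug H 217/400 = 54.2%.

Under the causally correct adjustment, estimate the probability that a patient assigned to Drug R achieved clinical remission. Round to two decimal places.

Here blood pressure is a common cause — it drives both which drug a case falls under and the outcome. The crude comparison mixes populations; the stratum-specific rates are the causally relevant ones.
Standardising Drug R to the population blood pressure mix: 0.293·71/79 + 0.333·115/200 + 0.374·109/321 = 0.582.

0.58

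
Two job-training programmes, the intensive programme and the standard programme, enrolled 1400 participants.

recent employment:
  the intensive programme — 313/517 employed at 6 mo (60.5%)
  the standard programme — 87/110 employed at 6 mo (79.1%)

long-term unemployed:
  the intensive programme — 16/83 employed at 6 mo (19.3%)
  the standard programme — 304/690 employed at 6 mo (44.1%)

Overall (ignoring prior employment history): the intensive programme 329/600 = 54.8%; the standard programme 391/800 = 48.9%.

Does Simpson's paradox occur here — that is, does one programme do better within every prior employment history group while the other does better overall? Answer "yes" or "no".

yes

Within each prior employment history level (recent employment 60.5% vs 79.1%; long-term unemployed 19.3% vs 44.1%), the standard programme has the higher rate every time. Pooled: 54.8% vs 48.9% — the intensive programme has the higher rate overall. The two comparisons disagree.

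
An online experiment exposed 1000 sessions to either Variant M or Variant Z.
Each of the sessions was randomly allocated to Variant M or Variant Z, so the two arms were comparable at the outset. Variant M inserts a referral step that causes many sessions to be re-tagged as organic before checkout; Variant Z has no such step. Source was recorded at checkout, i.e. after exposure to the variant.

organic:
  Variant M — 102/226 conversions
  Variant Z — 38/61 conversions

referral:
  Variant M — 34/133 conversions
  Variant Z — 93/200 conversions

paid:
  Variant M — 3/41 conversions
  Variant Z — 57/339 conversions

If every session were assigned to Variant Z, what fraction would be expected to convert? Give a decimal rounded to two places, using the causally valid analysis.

0.31

The traffic source-specific comparison favours Variant Z throughout, but the pooled figures favour Variant M. The question is whether to condition on traffic source.
Traffic source here is a post-treatment variable shaped by the variant; conditioning on it would introduce bias rather than remove it. The overall comparison is the causal one.
So P(outcome | do(Variant Z)) is just the pooled rate for Variant Z: 188/600 = 0.313.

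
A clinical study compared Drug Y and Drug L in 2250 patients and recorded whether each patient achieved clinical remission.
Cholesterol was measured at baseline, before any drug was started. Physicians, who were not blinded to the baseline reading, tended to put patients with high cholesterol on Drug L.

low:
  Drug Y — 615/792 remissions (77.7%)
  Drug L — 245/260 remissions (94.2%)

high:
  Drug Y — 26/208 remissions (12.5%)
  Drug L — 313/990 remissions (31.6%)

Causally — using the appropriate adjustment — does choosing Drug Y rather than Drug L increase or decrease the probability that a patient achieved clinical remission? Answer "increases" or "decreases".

Within every cholesterol level Drug L has the higher rate, yet pooled Drug Y does — Simpson's reversal.
Since cholesterol is a pre-existing factor (not a product of the drug) and it affects the outcome on its own, it is a confounder. The stratified rates, not the pooled rate, identify the causal effect.
Within each level — low: 77.7% vs 94.2%; high: 12.5% vs 31.6% — Drug L is higher every time.

decreases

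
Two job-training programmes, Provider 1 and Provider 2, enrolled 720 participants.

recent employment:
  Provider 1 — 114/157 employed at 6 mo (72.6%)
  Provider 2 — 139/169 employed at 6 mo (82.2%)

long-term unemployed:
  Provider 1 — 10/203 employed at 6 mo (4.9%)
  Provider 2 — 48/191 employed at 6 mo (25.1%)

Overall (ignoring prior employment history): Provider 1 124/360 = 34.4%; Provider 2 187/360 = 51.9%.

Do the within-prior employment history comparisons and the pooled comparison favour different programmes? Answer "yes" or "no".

Within each prior employment history level (recent employment 72.6% vs 82.2%; long-term unemployed 4.9% vs 25.1%), Provider 2 has the higher rate every time. Pooled: 34.4% vs 51.9% — Provider 2 has the higher rate overall. They agree.

no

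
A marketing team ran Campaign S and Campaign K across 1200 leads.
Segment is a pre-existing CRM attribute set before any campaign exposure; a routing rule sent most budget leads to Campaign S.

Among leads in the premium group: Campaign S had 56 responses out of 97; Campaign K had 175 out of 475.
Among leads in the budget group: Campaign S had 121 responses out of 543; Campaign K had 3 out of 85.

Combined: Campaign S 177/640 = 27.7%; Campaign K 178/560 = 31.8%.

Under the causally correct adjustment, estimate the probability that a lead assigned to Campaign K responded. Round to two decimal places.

Since customer segment is a pre-existing factor (not a product of the campaign) and it affects the outcome on its own, it is a confounder. The stratified rates, not the pooled rate, identify the causal effect.
Standardising Campaign K to the population customer segment mix: 0.477·175/475 + 0.523·3/85 = 0.194.

0.19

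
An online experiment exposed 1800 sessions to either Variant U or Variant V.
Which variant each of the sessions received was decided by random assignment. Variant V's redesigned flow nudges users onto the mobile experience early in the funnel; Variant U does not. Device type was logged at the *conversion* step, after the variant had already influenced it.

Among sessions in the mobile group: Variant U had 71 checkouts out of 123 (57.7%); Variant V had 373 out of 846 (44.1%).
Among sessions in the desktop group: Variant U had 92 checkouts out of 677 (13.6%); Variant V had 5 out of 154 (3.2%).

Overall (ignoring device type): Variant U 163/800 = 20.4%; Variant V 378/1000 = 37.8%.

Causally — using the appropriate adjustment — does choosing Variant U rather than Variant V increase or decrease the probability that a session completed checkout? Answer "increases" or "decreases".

decreases

Device type is recorded after the variant and is itself shifted by it — it sits on the causal path from variant to outcome. Conditioning on a mediator would strip out part of the effect we want; the pooled comparison gives the total causal effect.
Pooled: Variant U 20.4% vs Variant V 37.8%; Variant V is higher overall.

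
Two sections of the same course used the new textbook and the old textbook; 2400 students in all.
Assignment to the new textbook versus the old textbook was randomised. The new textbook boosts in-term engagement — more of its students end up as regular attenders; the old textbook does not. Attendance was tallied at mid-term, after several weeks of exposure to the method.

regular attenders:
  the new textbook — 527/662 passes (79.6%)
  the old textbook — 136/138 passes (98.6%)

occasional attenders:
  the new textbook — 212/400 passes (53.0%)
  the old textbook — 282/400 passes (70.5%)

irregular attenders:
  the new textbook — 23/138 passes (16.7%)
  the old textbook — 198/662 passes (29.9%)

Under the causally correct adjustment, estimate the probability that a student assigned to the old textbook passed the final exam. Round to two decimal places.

0.51

Mid-term attendance lies on the pathway teaching method → mid-term attendance → outcome, so adjusting for it blocks the indirect effect. For the total causal effect of teaching method, use the unadjusted pooled rates.
So P(outcome | do(the old textbook)) is just the pooled rate for the old textbook: 616/1200 = 0.513.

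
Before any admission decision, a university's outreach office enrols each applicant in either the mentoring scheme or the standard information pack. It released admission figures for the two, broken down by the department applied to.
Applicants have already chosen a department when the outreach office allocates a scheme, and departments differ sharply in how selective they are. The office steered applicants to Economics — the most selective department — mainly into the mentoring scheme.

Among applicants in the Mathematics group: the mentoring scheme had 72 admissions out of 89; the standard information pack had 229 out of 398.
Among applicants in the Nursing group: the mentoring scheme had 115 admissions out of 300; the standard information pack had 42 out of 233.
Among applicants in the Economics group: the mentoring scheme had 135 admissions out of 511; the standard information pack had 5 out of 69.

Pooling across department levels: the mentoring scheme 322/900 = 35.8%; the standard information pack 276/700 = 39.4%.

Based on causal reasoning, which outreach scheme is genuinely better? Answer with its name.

the mentoring scheme

The stratified and pooled comparisons disagree (the mentoring scheme wins within each department; the standard information pack wins overall), so the answer turns on the causal role of department.
Since department is a pre-existing factor (not a product of the outreach scheme) and it affects the outcome on its own, it is a confounder. The stratified rates, not the pooled rate, identify the causal effect.
Within each level — Mathematics: 80.9% vs 57.5%; Nursing: 38.3% vs 18.0%; Economics: 26.4% vs 7.2% — the mentoring scheme is higher every time.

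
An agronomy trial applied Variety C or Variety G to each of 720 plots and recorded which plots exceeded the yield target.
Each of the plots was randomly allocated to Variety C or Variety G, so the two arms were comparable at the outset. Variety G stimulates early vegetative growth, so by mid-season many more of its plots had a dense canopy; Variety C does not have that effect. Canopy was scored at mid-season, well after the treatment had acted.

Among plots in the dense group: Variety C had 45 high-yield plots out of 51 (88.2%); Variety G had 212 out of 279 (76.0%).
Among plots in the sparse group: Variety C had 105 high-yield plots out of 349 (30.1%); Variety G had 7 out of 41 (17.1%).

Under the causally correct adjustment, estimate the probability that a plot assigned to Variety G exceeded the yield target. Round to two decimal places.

The mid-season canopy-specific comparison favours Variety C throughout, but the pooled figures favour Variety G. The question is whether to condition on mid-season canopy.
Mid-season canopy here is a post-treatment variable shaped by the variety; conditioning on it would introduce bias rather than remove it. The overall comparison is the causal one.
So P(outcome | do(Variety G)) is just the pooled rate for Variety G: 219/320 = 0.684.

0.68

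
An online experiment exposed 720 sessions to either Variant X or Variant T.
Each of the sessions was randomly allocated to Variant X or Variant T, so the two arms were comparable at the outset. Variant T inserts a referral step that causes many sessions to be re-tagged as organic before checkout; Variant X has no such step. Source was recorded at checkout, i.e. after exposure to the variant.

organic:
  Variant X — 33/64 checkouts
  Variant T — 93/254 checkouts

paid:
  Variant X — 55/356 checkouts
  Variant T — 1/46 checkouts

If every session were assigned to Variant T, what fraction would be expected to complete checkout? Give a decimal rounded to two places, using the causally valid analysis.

The traffic source-specific comparison favours Variant X throughout, but the pooled figures favour Variant T. The question is whether to condition on traffic source.
Traffic source is recorded after the variant and is itself shifted by it — it sits on the causal path from variant to outcome. Conditioning on a mediator would strip out part of the effect we want; the pooled comparison gives the total causal effect.
So P(outcome | do(Variant T)) is just the pooled rate for Variant T: 94/300 = 0.313.

0.31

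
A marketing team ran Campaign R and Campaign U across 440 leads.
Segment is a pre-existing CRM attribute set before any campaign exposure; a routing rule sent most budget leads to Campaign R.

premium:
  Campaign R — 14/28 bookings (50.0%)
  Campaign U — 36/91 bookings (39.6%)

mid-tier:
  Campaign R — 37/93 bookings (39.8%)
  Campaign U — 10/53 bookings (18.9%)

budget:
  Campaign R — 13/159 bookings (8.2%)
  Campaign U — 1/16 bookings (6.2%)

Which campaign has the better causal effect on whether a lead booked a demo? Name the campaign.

The imbalance in customer segment arose from how leads were allocated, not from anything the campaign did; and customer segment independently affects the outcome. The pooled gap is confounded — condition on customer segment.
Within each level — premium: 50.0% vs 39.6%; mid-tier: 39.8% vs 18.9%; budget: 8.2% vs 6.2% — Campaign R is higher every time.

Campaign R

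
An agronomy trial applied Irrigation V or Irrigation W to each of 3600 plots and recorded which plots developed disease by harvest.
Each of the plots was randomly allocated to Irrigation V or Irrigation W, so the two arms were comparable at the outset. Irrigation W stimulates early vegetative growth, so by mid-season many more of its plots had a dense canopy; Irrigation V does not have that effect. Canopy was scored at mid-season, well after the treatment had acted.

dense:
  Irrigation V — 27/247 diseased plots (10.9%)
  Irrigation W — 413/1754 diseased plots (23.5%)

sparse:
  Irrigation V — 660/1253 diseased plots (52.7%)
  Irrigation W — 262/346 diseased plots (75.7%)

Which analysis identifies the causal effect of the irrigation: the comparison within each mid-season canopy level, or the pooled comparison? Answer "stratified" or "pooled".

The distribution of mid-season canopy is itself part of what the irrigation does — it is an intermediate outcome. Holding it fixed would remove that part of the effect; the total effect is the pooled difference.
Pooled: Irrigation V 45.8% vs Irrigation W 32.1%; Irrigation W is lower overall.

pooled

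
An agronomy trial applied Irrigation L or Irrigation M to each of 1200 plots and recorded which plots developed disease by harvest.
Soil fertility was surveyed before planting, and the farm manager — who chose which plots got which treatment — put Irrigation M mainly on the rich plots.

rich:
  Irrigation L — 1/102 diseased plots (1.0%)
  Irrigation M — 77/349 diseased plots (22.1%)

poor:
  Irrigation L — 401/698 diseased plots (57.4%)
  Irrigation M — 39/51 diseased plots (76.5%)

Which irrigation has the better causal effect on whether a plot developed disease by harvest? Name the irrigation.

The stratified and pooled comparisons disagree (Irrigation L wins within each soil fertility; Irrigation M wins overall), so the answer turns on the causal role of soil fertility.
Soil fertility is set before the irrigation has any effect — it is not caused by the irrigation — and it independently drives the outcome. That makes it a confounder, so the causal comparison is within soil fertility levels.
Within each level — rich: 1.0% vs 22.1%; poor: 57.4% vs 76.5% — Irrigation L is lower every time.

Irrigation L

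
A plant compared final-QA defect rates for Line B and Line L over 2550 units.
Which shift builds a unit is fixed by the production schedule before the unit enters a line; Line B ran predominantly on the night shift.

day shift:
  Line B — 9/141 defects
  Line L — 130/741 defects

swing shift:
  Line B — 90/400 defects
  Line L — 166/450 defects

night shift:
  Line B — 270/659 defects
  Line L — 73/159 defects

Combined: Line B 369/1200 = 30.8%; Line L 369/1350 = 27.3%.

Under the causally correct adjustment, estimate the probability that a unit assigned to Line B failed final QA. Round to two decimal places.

The stratified and pooled comparisons disagree (Line B wins within each shift; Line L wins overall), so the answer turns on the causal role of shift.
Nothing the line does changes shift; the imbalance is an allocation artefact. With shift also predicting the outcome, the pooled figure is confounded, and the within-stratum comparison is the causal one.
Standardising Line B to the population shift mix: 0.346·9/141 + 0.333·90/400 + 0.321·270/659 = 0.229.

0.23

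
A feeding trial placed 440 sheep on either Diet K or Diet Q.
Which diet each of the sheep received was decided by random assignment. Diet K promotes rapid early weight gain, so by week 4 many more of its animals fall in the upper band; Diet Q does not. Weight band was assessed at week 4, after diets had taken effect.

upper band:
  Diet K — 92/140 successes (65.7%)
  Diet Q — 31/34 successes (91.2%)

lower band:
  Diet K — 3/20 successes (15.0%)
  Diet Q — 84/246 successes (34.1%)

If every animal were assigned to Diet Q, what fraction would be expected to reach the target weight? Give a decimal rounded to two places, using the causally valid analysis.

The week-4 weight band-specific comparison favours Diet Q throughout, but the pooled figures favour Diet K. The question is whether to condition on week-4 weight band.
Week-4 weight band is recorded after the diet and is itself shifted by it — it sits on the causal path from diet to outcome. Conditioning on a mediator would strip out part of the effect we want; the pooled comparison gives the total causal effect.
So P(outcome | do(Diet Q)) is just the pooled rate for Diet Q: 115/280 = 0.411.

0.41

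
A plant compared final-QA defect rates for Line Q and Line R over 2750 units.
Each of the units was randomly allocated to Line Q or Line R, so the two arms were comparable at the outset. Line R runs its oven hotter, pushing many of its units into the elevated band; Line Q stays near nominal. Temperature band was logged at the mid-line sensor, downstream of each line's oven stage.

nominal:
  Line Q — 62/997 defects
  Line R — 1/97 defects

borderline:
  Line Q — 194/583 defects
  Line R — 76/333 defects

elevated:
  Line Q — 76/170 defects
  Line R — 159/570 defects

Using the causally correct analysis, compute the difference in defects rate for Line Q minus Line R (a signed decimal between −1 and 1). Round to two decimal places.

In-process temperature band here is a post-treatment variable shaped by the line; conditioning on it would introduce bias rather than remove it. The overall comparison is the causal one.
The causal difference is the pooled difference: 0.190 − 0.236 = -0.046.

-0.05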